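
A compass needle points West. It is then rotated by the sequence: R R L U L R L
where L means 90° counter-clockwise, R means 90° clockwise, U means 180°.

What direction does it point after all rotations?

Start: West
  R (right (90° clockwise)) -> North
  R (right (90° clockwise)) -> East
  L (left (90° counter-clockwise)) -> North
  U (U-turn (180°)) -> South
  L (left (90° counter-clockwise)) -> East
  R (right (90° clockwise)) -> South
  L (left (90° counter-clockwise)) -> East
Final: East

Answer: Final heading: East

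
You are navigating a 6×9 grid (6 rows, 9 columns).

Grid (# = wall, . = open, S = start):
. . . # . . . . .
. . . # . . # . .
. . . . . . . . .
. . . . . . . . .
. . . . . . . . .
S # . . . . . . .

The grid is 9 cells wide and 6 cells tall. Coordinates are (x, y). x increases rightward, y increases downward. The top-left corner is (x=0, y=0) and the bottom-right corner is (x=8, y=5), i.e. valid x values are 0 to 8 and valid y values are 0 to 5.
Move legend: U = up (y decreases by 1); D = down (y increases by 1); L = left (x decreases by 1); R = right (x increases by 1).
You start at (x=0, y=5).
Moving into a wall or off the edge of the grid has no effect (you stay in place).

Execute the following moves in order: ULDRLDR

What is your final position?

Start: (x=0, y=5)
  U (up): (x=0, y=5) -> (x=0, y=4)
  L (left): blocked, stay at (x=0, y=4)
  D (down): (x=0, y=4) -> (x=0, y=5)
  R (right): blocked, stay at (x=0, y=5)
  L (left): blocked, stay at (x=0, y=5)
  D (down): blocked, stay at (x=0, y=5)
  R (right): blocked, stay at (x=0, y=5)
Final: (x=0, y=5)

Answer: Final position: (x=0, y=5)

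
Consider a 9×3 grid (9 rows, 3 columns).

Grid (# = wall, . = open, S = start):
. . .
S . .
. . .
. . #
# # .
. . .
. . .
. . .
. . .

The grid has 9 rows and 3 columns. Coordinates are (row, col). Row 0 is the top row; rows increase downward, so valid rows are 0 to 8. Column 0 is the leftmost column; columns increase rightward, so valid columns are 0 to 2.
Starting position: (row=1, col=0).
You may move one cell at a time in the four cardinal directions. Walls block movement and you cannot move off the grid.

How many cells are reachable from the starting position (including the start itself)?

Answer: Reachable cells: 11

Derivation:
BFS flood-fill from (row=1, col=0):
  Distance 0: (row=1, col=0)
  Distance 1: (row=0, col=0), (row=1, col=1), (row=2, col=0)
  Distance 2: (row=0, col=1), (row=1, col=2), (row=2, col=1), (row=3, col=0)
  Distance 3: (row=0, col=2), (row=2, col=2), (row=3, col=1)
Total reachable: 11 (grid has 24 open cells total)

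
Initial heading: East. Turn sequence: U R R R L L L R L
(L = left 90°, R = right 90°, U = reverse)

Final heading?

Start: East
  U (U-turn (180°)) -> West
  R (right (90° clockwise)) -> North
  R (right (90° clockwise)) -> East
  R (right (90° clockwise)) -> South
  L (left (90° counter-clockwise)) -> East
  L (left (90° counter-clockwise)) -> North
  L (left (90° counter-clockwise)) -> West
  R (right (90° clockwise)) -> North
  L (left (90° counter-clockwise)) -> West
Final: West

Answer: Final heading: West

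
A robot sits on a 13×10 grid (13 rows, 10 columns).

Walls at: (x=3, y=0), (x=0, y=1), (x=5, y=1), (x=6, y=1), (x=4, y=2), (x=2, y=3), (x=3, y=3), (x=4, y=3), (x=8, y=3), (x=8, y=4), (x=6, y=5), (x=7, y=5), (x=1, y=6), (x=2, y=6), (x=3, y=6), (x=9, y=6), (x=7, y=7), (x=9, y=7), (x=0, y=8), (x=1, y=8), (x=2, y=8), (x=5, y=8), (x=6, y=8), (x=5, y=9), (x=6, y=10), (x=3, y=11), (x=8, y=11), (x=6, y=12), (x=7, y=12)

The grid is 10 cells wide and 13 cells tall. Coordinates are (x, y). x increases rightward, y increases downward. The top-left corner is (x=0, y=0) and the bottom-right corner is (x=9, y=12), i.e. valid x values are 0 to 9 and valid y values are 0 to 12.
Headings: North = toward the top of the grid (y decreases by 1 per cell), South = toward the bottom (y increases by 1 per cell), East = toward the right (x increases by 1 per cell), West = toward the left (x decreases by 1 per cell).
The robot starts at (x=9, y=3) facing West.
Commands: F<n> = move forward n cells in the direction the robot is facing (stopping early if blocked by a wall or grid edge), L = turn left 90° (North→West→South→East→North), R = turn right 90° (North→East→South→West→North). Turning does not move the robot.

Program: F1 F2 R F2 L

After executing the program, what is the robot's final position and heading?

Start: (x=9, y=3), facing West
  F1: move forward 0/1 (blocked), now at (x=9, y=3)
  F2: move forward 0/2 (blocked), now at (x=9, y=3)
  R: turn right, now facing North
  F2: move forward 2, now at (x=9, y=1)
  L: turn left, now facing West
Final: (x=9, y=1), facing West

Answer: Final position: (x=9, y=1), facing West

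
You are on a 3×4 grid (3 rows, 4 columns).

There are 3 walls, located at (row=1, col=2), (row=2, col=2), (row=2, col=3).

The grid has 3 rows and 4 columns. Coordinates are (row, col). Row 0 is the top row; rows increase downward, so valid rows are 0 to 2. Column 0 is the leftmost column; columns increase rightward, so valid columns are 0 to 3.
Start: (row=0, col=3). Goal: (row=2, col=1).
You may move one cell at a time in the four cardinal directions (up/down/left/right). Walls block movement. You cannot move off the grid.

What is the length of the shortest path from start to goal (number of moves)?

BFS from (row=0, col=3) until reaching (row=2, col=1):
  Distance 0: (row=0, col=3)
  Distance 1: (row=0, col=2), (row=1, col=3)
  Distance 2: (row=0, col=1)
  Distance 3: (row=0, col=0), (row=1, col=1)
  Distance 4: (row=1, col=0), (row=2, col=1)  <- goal reached here
One shortest path (4 moves): (row=0, col=3) -> (row=0, col=2) -> (row=0, col=1) -> (row=1, col=1) -> (row=2, col=1)

Answer: Shortest path length: 4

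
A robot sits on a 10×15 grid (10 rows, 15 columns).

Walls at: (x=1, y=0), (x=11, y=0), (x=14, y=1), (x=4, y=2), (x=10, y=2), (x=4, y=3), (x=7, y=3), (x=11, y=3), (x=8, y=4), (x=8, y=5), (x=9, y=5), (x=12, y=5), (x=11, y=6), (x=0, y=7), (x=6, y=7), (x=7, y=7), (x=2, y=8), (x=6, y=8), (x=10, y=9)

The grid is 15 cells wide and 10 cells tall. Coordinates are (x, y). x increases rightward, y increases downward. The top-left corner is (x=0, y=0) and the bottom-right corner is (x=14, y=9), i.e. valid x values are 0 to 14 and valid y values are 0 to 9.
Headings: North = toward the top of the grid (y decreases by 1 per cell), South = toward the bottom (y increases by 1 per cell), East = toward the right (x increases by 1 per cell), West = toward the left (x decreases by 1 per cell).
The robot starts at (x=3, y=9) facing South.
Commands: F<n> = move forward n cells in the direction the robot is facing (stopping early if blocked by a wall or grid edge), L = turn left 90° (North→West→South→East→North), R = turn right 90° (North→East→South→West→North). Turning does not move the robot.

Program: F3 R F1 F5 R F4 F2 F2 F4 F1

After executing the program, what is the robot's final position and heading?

Answer: Final position: (x=0, y=8), facing North

Derivation:
Start: (x=3, y=9), facing South
  F3: move forward 0/3 (blocked), now at (x=3, y=9)
  R: turn right, now facing West
  F1: move forward 1, now at (x=2, y=9)
  F5: move forward 2/5 (blocked), now at (x=0, y=9)
  R: turn right, now facing North
  F4: move forward 1/4 (blocked), now at (x=0, y=8)
  F2: move forward 0/2 (blocked), now at (x=0, y=8)
  F2: move forward 0/2 (blocked), now at (x=0, y=8)
  F4: move forward 0/4 (blocked), now at (x=0, y=8)
  F1: move forward 0/1 (blocked), now at (x=0, y=8)
Final: (x=0, y=8), facing North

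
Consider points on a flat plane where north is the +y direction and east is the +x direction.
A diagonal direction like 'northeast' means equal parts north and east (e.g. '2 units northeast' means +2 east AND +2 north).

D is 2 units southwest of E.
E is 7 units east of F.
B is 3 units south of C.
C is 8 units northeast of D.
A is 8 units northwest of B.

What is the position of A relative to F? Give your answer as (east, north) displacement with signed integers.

Place F at the origin (east=0, north=0).
  E is 7 units east of F: delta (east=+7, north=+0); E at (east=7, north=0).
  D is 2 units southwest of E: delta (east=-2, north=-2); D at (east=5, north=-2).
  C is 8 units northeast of D: delta (east=+8, north=+8); C at (east=13, north=6).
  B is 3 units south of C: delta (east=+0, north=-3); B at (east=13, north=3).
  A is 8 units northwest of B: delta (east=-8, north=+8); A at (east=5, north=11).
Therefore A relative to F: (east=5, north=11).

Answer: A is at (east=5, north=11) relative to F.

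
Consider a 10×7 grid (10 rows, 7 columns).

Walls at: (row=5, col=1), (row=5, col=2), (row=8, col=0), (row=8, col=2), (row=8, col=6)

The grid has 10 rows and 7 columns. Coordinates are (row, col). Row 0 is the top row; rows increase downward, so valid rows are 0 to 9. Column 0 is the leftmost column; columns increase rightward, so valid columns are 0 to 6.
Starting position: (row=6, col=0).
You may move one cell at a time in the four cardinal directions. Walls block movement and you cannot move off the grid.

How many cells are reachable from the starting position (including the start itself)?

Answer: Reachable cells: 65

Derivation:
BFS flood-fill from (row=6, col=0):
  Distance 0: (row=6, col=0)
  Distance 1: (row=5, col=0), (row=6, col=1), (row=7, col=0)
  Distance 2: (row=4, col=0), (row=6, col=2), (row=7, col=1)
  Distance 3: (row=3, col=0), (row=4, col=1), (row=6, col=3), (row=7, col=2), (row=8, col=1)
  Distance 4: (row=2, col=0), (row=3, col=1), (row=4, col=2), (row=5, col=3), (row=6, col=4), (row=7, col=3), (row=9, col=1)
  Distance 5: (row=1, col=0), (row=2, col=1), (row=3, col=2), (row=4, col=3), (row=5, col=4), (row=6, col=5), (row=7, col=4), (row=8, col=3), (row=9, col=0), (row=9, col=2)
  Distance 6: (row=0, col=0), (row=1, col=1), (row=2, col=2), (row=3, col=3), (row=4, col=4), (row=5, col=5), (row=6, col=6), (row=7, col=5), (row=8, col=4), (row=9, col=3)
  Distance 7: (row=0, col=1), (row=1, col=2), (row=2, col=3), (row=3, col=4), (row=4, col=5), (row=5, col=6), (row=7, col=6), (row=8, col=5), (row=9, col=4)
  Distance 8: (row=0, col=2), (row=1, col=3), (row=2, col=4), (row=3, col=5), (row=4, col=6), (row=9, col=5)
  Distance 9: (row=0, col=3), (row=1, col=4), (row=2, col=5), (row=3, col=6), (row=9, col=6)
  Distance 10: (row=0, col=4), (row=1, col=5), (row=2, col=6)
  Distance 11: (row=0, col=5), (row=1, col=6)
  Distance 12: (row=0, col=6)
Total reachable: 65 (grid has 65 open cells total)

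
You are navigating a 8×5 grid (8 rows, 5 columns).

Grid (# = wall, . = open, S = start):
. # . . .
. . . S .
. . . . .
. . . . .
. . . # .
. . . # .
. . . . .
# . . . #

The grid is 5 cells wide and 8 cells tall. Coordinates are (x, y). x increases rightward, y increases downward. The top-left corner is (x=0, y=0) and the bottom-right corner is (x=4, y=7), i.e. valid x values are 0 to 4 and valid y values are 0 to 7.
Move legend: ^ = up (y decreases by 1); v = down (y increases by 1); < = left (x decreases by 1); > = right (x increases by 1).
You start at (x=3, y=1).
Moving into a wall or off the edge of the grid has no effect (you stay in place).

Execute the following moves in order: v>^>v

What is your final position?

Answer: Final position: (x=4, y=2)

Derivation:
Start: (x=3, y=1)
  v (down): (x=3, y=1) -> (x=3, y=2)
  > (right): (x=3, y=2) -> (x=4, y=2)
  ^ (up): (x=4, y=2) -> (x=4, y=1)
  > (right): blocked, stay at (x=4, y=1)
  v (down): (x=4, y=1) -> (x=4, y=2)
Final: (x=4, y=2)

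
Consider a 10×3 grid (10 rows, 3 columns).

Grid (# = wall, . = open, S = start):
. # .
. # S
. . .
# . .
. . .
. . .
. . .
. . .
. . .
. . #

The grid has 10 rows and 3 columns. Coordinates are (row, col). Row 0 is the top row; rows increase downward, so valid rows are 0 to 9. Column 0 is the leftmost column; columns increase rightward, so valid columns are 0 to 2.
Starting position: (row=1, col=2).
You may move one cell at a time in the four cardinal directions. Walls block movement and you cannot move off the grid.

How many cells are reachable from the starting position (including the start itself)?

Answer: Reachable cells: 26

Derivation:
BFS flood-fill from (row=1, col=2):
  Distance 0: (row=1, col=2)
  Distance 1: (row=0, col=2), (row=2, col=2)
  Distance 2: (row=2, col=1), (row=3, col=2)
  Distance 3: (row=2, col=0), (row=3, col=1), (row=4, col=2)
  Distance 4: (row=1, col=0), (row=4, col=1), (row=5, col=2)
  Distance 5: (row=0, col=0), (row=4, col=0), (row=5, col=1), (row=6, col=2)
  Distance 6: (row=5, col=0), (row=6, col=1), (row=7, col=2)
  Distance 7: (row=6, col=0), (row=7, col=1), (row=8, col=2)
  Distance 8: (row=7, col=0), (row=8, col=1)
  Distance 9: (row=8, col=0), (row=9, col=1)
  Distance 10: (row=9, col=0)
Total reachable: 26 (grid has 26 open cells total)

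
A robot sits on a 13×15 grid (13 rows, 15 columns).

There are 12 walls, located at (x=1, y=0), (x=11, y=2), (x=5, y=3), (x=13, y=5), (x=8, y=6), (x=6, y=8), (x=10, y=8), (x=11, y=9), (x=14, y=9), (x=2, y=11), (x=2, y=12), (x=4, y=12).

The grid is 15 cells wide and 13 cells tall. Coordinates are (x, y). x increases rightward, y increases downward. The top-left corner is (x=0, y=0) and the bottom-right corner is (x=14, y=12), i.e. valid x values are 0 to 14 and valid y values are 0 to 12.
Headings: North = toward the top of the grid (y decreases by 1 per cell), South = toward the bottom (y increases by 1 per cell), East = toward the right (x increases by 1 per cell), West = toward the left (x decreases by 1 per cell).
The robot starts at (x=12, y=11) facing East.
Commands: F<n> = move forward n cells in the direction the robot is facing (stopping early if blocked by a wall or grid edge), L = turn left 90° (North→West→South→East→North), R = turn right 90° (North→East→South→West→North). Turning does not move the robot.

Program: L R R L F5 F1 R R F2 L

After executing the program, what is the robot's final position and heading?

Answer: Final position: (x=12, y=11), facing South

Derivation:
Start: (x=12, y=11), facing East
  L: turn left, now facing North
  R: turn right, now facing East
  R: turn right, now facing South
  L: turn left, now facing East
  F5: move forward 2/5 (blocked), now at (x=14, y=11)
  F1: move forward 0/1 (blocked), now at (x=14, y=11)
  R: turn right, now facing South
  R: turn right, now facing West
  F2: move forward 2, now at (x=12, y=11)
  L: turn left, now facing South
Final: (x=12, y=11), facing South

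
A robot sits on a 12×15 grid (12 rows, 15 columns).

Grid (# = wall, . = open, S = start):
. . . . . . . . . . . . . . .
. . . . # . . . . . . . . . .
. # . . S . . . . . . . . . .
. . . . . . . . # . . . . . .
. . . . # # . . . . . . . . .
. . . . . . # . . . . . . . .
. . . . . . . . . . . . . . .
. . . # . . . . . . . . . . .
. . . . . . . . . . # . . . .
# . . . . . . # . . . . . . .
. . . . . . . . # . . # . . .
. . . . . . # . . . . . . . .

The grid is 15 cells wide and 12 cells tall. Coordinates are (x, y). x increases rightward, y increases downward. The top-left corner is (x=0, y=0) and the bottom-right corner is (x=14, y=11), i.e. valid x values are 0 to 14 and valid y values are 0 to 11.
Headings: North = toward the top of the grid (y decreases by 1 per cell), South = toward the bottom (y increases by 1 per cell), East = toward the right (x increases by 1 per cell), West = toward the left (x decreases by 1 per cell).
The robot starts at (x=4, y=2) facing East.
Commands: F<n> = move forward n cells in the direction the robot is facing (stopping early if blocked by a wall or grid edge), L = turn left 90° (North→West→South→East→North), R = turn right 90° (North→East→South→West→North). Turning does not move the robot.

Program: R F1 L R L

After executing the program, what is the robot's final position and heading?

Answer: Final position: (x=4, y=3), facing East

Derivation:
Start: (x=4, y=2), facing East
  R: turn right, now facing South
  F1: move forward 1, now at (x=4, y=3)
  L: turn left, now facing East
  R: turn right, now facing South
  L: turn left, now facing East
Final: (x=4, y=3), facing East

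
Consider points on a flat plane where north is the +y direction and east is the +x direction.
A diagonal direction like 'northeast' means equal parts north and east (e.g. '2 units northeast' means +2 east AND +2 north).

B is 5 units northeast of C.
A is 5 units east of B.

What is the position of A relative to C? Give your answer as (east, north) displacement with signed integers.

Answer: A is at (east=10, north=5) relative to C.

Derivation:
Place C at the origin (east=0, north=0).
  B is 5 units northeast of C: delta (east=+5, north=+5); B at (east=5, north=5).
  A is 5 units east of B: delta (east=+5, north=+0); A at (east=10, north=5).
Therefore A relative to C: (east=10, north=5).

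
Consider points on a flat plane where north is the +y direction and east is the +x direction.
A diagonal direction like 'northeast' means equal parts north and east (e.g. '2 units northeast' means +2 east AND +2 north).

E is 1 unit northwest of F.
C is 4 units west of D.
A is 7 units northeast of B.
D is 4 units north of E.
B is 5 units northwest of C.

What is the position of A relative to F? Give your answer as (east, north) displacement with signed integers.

Place F at the origin (east=0, north=0).
  E is 1 unit northwest of F: delta (east=-1, north=+1); E at (east=-1, north=1).
  D is 4 units north of E: delta (east=+0, north=+4); D at (east=-1, north=5).
  C is 4 units west of D: delta (east=-4, north=+0); C at (east=-5, north=5).
  B is 5 units northwest of C: delta (east=-5, north=+5); B at (east=-10, north=10).
  A is 7 units northeast of B: delta (east=+7, north=+7); A at (east=-3, north=17).
Therefore A relative to F: (east=-3, north=17).

Answer: A is at (east=-3, north=17) relative to F.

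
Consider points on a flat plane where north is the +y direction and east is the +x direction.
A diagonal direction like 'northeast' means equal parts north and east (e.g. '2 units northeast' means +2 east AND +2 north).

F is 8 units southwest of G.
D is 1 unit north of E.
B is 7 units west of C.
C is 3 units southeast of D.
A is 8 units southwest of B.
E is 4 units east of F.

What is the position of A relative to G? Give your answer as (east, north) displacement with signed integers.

Answer: A is at (east=-16, north=-18) relative to G.

Derivation:
Place G at the origin (east=0, north=0).
  F is 8 units southwest of G: delta (east=-8, north=-8); F at (east=-8, north=-8).
  E is 4 units east of F: delta (east=+4, north=+0); E at (east=-4, north=-8).
  D is 1 unit north of E: delta (east=+0, north=+1); D at (east=-4, north=-7).
  C is 3 units southeast of D: delta (east=+3, north=-3); C at (east=-1, north=-10).
  B is 7 units west of C: delta (east=-7, north=+0); B at (east=-8, north=-10).
  A is 8 units southwest of B: delta (east=-8, north=-8); A at (east=-16, north=-18).
Therefore A relative to G: (east=-16, north=-18).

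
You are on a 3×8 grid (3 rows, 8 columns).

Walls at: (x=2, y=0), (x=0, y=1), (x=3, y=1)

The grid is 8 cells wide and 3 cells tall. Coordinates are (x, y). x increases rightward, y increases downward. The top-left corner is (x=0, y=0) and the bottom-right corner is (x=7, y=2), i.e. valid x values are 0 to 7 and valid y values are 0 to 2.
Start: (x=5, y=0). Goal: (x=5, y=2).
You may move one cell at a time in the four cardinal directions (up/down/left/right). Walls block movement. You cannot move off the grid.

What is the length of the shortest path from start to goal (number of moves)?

BFS from (x=5, y=0) until reaching (x=5, y=2):
  Distance 0: (x=5, y=0)
  Distance 1: (x=4, y=0), (x=6, y=0), (x=5, y=1)
  Distance 2: (x=3, y=0), (x=7, y=0), (x=4, y=1), (x=6, y=1), (x=5, y=2)  <- goal reached here
One shortest path (2 moves): (x=5, y=0) -> (x=5, y=1) -> (x=5, y=2)

Answer: Shortest path length: 2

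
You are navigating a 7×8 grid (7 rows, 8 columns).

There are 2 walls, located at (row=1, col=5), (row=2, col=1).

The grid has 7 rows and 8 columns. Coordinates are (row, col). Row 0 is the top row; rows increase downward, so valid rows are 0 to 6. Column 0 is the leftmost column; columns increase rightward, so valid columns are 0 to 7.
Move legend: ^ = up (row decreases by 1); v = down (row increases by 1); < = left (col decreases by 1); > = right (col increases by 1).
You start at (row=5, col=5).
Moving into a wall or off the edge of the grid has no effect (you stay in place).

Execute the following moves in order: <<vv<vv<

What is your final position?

Answer: Final position: (row=6, col=1)

Derivation:
Start: (row=5, col=5)
  < (left): (row=5, col=5) -> (row=5, col=4)
  < (left): (row=5, col=4) -> (row=5, col=3)
  v (down): (row=5, col=3) -> (row=6, col=3)
  v (down): blocked, stay at (row=6, col=3)
  < (left): (row=6, col=3) -> (row=6, col=2)
  v (down): blocked, stay at (row=6, col=2)
  v (down): blocked, stay at (row=6, col=2)
  < (left): (row=6, col=2) -> (row=6, col=1)
Final: (row=6, col=1)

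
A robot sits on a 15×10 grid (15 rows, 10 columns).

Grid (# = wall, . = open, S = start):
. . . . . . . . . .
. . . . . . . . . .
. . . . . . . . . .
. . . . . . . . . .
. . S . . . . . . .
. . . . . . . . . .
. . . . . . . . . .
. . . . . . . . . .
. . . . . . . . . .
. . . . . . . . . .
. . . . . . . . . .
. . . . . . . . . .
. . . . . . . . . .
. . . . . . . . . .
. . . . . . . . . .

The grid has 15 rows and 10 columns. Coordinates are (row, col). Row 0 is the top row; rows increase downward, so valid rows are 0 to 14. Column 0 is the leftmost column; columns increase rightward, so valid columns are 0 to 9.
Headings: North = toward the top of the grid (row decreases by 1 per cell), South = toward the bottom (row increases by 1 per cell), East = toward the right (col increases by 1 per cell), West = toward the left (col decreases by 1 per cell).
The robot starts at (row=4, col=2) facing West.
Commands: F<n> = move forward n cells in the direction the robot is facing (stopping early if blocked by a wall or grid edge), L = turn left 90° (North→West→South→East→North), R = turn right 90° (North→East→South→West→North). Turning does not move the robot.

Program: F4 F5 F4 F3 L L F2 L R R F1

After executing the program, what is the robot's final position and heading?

Answer: Final position: (row=5, col=2), facing South

Derivation:
Start: (row=4, col=2), facing West
  F4: move forward 2/4 (blocked), now at (row=4, col=0)
  F5: move forward 0/5 (blocked), now at (row=4, col=0)
  F4: move forward 0/4 (blocked), now at (row=4, col=0)
  F3: move forward 0/3 (blocked), now at (row=4, col=0)
  L: turn left, now facing South
  L: turn left, now facing East
  F2: move forward 2, now at (row=4, col=2)
  L: turn left, now facing North
  R: turn right, now facing East
  R: turn right, now facing South
  F1: move forward 1, now at (row=5, col=2)
Final: (row=5, col=2), facing South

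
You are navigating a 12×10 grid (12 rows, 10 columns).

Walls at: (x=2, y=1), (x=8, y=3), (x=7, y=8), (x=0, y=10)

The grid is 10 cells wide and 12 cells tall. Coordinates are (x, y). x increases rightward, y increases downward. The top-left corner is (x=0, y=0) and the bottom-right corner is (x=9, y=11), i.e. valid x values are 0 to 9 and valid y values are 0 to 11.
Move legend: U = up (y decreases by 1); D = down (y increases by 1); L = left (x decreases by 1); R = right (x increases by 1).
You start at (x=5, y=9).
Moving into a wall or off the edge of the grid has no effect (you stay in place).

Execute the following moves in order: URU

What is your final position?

Start: (x=5, y=9)
  U (up): (x=5, y=9) -> (x=5, y=8)
  R (right): (x=5, y=8) -> (x=6, y=8)
  U (up): (x=6, y=8) -> (x=6, y=7)
Final: (x=6, y=7)

Answer: Final position: (x=6, y=7)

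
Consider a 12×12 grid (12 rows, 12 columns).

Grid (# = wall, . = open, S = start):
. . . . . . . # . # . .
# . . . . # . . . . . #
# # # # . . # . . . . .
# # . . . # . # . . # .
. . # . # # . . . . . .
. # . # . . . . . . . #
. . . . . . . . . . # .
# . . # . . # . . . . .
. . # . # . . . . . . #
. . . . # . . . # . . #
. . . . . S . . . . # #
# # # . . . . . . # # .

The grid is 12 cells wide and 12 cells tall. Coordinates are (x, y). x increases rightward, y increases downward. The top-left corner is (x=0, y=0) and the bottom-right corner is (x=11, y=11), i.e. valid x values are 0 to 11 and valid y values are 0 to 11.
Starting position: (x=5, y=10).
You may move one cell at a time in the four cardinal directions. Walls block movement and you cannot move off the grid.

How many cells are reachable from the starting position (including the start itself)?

BFS flood-fill from (x=5, y=10):
  Distance 0: (x=5, y=10)
  Distance 1: (x=5, y=9), (x=4, y=10), (x=6, y=10), (x=5, y=11)
  Distance 2: (x=5, y=8), (x=6, y=9), (x=3, y=10), (x=7, y=10), (x=4, y=11), (x=6, y=11)
  Distance 3: (x=5, y=7), (x=6, y=8), (x=3, y=9), (x=7, y=9), (x=2, y=10), (x=8, y=10), (x=3, y=11), (x=7, y=11)
  Distance 4: (x=5, y=6), (x=4, y=7), (x=3, y=8), (x=7, y=8), (x=2, y=9), (x=1, y=10), (x=9, y=10), (x=8, y=11)
  Distance 5: (x=5, y=5), (x=4, y=6), (x=6, y=6), (x=7, y=7), (x=8, y=8), (x=1, y=9), (x=9, y=9), (x=0, y=10)
  Distance 6: (x=4, y=5), (x=6, y=5), (x=3, y=6), (x=7, y=6), (x=8, y=7), (x=1, y=8), (x=9, y=8), (x=0, y=9), (x=10, y=9)
  Distance 7: (x=6, y=4), (x=7, y=5), (x=2, y=6), (x=8, y=6), (x=1, y=7), (x=9, y=7), (x=0, y=8), (x=10, y=8)
  Distance 8: (x=6, y=3), (x=7, y=4), (x=2, y=5), (x=8, y=5), (x=1, y=6), (x=9, y=6), (x=2, y=7), (x=10, y=7)
  Distance 9: (x=8, y=4), (x=9, y=5), (x=0, y=6), (x=11, y=7)
  Distance 10: (x=8, y=3), (x=9, y=4), (x=0, y=5), (x=10, y=5), (x=11, y=6)
  Distance 11: (x=8, y=2), (x=9, y=3), (x=0, y=4), (x=10, y=4)
  Distance 12: (x=8, y=1), (x=7, y=2), (x=9, y=2), (x=1, y=4), (x=11, y=4)
  Distance 13: (x=8, y=0), (x=7, y=1), (x=9, y=1), (x=10, y=2), (x=11, y=3)
  Distance 14: (x=6, y=1), (x=10, y=1), (x=11, y=2)
  Distance 15: (x=6, y=0), (x=10, y=0)
  Distance 16: (x=5, y=0), (x=11, y=0)
  Distance 17: (x=4, y=0)
  Distance 18: (x=3, y=0), (x=4, y=1)
  Distance 19: (x=2, y=0), (x=3, y=1), (x=4, y=2)
  Distance 20: (x=1, y=0), (x=2, y=1), (x=5, y=2), (x=4, y=3)
  Distance 21: (x=0, y=0), (x=1, y=1), (x=3, y=3)
  Distance 22: (x=2, y=3), (x=3, y=4)
Total reachable: 105 (grid has 106 open cells total)

Answer: Reachable cells: 105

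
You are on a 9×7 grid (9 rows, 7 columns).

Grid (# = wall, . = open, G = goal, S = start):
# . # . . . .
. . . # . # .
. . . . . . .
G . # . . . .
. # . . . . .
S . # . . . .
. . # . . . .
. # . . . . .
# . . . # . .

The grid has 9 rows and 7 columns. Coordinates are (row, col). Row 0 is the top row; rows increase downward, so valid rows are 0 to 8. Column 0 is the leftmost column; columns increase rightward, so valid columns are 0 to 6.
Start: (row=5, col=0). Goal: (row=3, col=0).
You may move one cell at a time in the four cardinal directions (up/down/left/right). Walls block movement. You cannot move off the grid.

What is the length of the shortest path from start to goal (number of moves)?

BFS from (row=5, col=0) until reaching (row=3, col=0):
  Distance 0: (row=5, col=0)
  Distance 1: (row=4, col=0), (row=5, col=1), (row=6, col=0)
  Distance 2: (row=3, col=0), (row=6, col=1), (row=7, col=0)  <- goal reached here
One shortest path (2 moves): (row=5, col=0) -> (row=4, col=0) -> (row=3, col=0)

Answer: Shortest path length: 2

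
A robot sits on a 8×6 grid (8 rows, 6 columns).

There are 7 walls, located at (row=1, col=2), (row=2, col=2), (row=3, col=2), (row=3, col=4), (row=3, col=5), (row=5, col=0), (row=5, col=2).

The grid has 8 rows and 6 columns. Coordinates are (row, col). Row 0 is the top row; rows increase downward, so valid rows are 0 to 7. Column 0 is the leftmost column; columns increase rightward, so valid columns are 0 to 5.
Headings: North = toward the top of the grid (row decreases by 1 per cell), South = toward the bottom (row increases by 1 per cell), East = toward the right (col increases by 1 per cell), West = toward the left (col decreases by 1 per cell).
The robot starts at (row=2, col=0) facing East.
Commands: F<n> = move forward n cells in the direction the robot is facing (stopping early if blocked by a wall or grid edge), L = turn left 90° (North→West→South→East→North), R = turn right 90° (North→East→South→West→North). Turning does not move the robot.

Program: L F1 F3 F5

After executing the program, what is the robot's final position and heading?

Start: (row=2, col=0), facing East
  L: turn left, now facing North
  F1: move forward 1, now at (row=1, col=0)
  F3: move forward 1/3 (blocked), now at (row=0, col=0)
  F5: move forward 0/5 (blocked), now at (row=0, col=0)
Final: (row=0, col=0), facing North

Answer: Final position: (row=0, col=0), facing North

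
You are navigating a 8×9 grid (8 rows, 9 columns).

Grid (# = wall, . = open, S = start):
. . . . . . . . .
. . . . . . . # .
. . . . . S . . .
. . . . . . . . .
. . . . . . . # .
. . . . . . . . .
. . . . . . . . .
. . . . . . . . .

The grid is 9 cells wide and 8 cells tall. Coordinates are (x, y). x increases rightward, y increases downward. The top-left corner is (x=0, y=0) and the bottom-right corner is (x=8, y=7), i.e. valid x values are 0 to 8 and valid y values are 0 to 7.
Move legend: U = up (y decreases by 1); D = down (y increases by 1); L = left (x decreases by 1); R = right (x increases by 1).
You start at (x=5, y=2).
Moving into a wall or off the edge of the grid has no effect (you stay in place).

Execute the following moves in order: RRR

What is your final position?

Start: (x=5, y=2)
  R (right): (x=5, y=2) -> (x=6, y=2)
  R (right): (x=6, y=2) -> (x=7, y=2)
  R (right): (x=7, y=2) -> (x=8, y=2)
Final: (x=8, y=2)

Answer: Final position: (x=8, y=2)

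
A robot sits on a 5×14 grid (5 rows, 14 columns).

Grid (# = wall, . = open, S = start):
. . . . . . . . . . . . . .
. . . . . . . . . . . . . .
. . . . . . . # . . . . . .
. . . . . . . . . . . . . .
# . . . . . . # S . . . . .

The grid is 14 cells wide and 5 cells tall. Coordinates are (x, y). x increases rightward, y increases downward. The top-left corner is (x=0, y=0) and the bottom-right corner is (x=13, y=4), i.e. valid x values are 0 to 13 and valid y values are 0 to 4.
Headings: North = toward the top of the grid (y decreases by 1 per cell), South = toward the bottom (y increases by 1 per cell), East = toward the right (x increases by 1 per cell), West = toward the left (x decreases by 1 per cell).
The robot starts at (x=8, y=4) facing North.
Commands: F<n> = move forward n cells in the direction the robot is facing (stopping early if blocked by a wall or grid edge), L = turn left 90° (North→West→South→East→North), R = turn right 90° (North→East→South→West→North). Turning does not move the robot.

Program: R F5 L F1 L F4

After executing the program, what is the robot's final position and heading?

Answer: Final position: (x=9, y=3), facing West

Derivation:
Start: (x=8, y=4), facing North
  R: turn right, now facing East
  F5: move forward 5, now at (x=13, y=4)
  L: turn left, now facing North
  F1: move forward 1, now at (x=13, y=3)
  L: turn left, now facing West
  F4: move forward 4, now at (x=9, y=3)
Final: (x=9, y=3), facing West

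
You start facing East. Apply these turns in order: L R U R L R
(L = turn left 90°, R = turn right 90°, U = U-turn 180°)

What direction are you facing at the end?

Start: East
  L (left (90° counter-clockwise)) -> North
  R (right (90° clockwise)) -> East
  U (U-turn (180°)) -> West
  R (right (90° clockwise)) -> North
  L (left (90° counter-clockwise)) -> West
  R (right (90° clockwise)) -> North
Final: North

Answer: Final heading: North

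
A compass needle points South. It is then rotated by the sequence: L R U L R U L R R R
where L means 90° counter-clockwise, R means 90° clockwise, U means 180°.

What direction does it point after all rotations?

Start: South
  L (left (90° counter-clockwise)) -> East
  R (right (90° clockwise)) -> South
  U (U-turn (180°)) -> North
  L (left (90° counter-clockwise)) -> West
  R (right (90° clockwise)) -> North
  U (U-turn (180°)) -> South
  L (left (90° counter-clockwise)) -> East
  R (right (90° clockwise)) -> South
  R (right (90° clockwise)) -> West
  R (right (90° clockwise)) -> North
Final: North

Answer: Final heading: North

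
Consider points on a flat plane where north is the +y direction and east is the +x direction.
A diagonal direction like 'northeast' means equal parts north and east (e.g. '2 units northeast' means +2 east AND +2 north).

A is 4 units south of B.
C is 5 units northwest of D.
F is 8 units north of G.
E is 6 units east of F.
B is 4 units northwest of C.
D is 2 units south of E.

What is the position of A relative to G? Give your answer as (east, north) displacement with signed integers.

Answer: A is at (east=-3, north=11) relative to G.

Derivation:
Place G at the origin (east=0, north=0).
  F is 8 units north of G: delta (east=+0, north=+8); F at (east=0, north=8).
  E is 6 units east of F: delta (east=+6, north=+0); E at (east=6, north=8).
  D is 2 units south of E: delta (east=+0, north=-2); D at (east=6, north=6).
  C is 5 units northwest of D: delta (east=-5, north=+5); C at (east=1, north=11).
  B is 4 units northwest of C: delta (east=-4, north=+4); B at (east=-3, north=15).
  A is 4 units south of B: delta (east=+0, north=-4); A at (east=-3, north=11).
Therefore A relative to G: (east=-3, north=11).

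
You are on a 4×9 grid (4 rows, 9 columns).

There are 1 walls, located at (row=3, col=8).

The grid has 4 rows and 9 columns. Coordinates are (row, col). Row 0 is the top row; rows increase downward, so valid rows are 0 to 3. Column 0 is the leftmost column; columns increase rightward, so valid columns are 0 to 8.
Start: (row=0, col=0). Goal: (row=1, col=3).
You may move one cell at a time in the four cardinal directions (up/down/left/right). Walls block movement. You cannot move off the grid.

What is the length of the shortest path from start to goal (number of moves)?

Answer: Shortest path length: 4

Derivation:
BFS from (row=0, col=0) until reaching (row=1, col=3):
  Distance 0: (row=0, col=0)
  Distance 1: (row=0, col=1), (row=1, col=0)
  Distance 2: (row=0, col=2), (row=1, col=1), (row=2, col=0)
  Distance 3: (row=0, col=3), (row=1, col=2), (row=2, col=1), (row=3, col=0)
  Distance 4: (row=0, col=4), (row=1, col=3), (row=2, col=2), (row=3, col=1)  <- goal reached here
One shortest path (4 moves): (row=0, col=0) -> (row=0, col=1) -> (row=0, col=2) -> (row=0, col=3) -> (row=1, col=3)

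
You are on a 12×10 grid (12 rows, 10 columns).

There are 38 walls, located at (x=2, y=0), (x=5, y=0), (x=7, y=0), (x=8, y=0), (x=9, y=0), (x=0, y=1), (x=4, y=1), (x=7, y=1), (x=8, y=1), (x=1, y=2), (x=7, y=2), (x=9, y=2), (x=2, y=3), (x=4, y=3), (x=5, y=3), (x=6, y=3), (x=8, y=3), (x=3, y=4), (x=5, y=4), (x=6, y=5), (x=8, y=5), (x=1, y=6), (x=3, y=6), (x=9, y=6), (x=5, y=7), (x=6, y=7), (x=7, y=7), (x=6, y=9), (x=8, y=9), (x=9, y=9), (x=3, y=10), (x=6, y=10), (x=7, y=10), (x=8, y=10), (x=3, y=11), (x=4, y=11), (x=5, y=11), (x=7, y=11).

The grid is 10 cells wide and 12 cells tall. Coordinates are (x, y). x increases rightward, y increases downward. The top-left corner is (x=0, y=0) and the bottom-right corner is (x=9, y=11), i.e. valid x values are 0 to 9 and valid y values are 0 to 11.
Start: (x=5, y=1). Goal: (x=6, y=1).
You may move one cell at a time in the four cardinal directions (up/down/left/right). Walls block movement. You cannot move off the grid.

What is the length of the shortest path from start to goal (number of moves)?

BFS from (x=5, y=1) until reaching (x=6, y=1):
  Distance 0: (x=5, y=1)
  Distance 1: (x=6, y=1), (x=5, y=2)  <- goal reached here
One shortest path (1 moves): (x=5, y=1) -> (x=6, y=1)

Answer: Shortest path length: 1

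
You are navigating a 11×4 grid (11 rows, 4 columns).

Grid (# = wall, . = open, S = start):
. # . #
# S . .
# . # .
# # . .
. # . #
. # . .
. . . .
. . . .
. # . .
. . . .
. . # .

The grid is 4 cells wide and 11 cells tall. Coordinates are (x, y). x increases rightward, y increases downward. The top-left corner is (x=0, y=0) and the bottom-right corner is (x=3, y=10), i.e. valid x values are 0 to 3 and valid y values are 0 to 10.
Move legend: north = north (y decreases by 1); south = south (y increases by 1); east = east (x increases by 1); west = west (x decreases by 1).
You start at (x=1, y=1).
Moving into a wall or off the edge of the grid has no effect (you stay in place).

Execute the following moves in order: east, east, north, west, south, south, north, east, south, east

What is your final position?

Start: (x=1, y=1)
  east (east): (x=1, y=1) -> (x=2, y=1)
  east (east): (x=2, y=1) -> (x=3, y=1)
  north (north): blocked, stay at (x=3, y=1)
  west (west): (x=3, y=1) -> (x=2, y=1)
  south (south): blocked, stay at (x=2, y=1)
  south (south): blocked, stay at (x=2, y=1)
  north (north): (x=2, y=1) -> (x=2, y=0)
  east (east): blocked, stay at (x=2, y=0)
  south (south): (x=2, y=0) -> (x=2, y=1)
  east (east): (x=2, y=1) -> (x=3, y=1)
Final: (x=3, y=1)

Answer: Final position: (x=3, y=1)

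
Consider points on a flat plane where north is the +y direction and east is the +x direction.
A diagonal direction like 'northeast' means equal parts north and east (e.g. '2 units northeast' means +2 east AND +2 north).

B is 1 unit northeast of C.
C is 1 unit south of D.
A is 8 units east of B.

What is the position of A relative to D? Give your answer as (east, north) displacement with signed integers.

Place D at the origin (east=0, north=0).
  C is 1 unit south of D: delta (east=+0, north=-1); C at (east=0, north=-1).
  B is 1 unit northeast of C: delta (east=+1, north=+1); B at (east=1, north=0).
  A is 8 units east of B: delta (east=+8, north=+0); A at (east=9, north=0).
Therefore A relative to D: (east=9, north=0).

Answer: A is at (east=9, north=0) relative to D.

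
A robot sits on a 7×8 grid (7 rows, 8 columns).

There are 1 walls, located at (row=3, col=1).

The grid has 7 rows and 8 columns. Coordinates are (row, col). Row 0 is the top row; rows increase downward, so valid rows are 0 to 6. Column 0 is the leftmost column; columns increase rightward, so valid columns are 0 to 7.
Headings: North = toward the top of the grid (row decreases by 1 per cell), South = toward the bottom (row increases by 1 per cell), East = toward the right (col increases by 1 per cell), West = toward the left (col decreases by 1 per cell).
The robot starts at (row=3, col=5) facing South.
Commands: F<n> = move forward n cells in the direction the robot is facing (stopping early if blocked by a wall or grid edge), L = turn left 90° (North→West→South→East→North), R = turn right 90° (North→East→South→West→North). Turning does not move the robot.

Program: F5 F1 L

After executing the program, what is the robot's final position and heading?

Answer: Final position: (row=6, col=5), facing East

Derivation:
Start: (row=3, col=5), facing South
  F5: move forward 3/5 (blocked), now at (row=6, col=5)
  F1: move forward 0/1 (blocked), now at (row=6, col=5)
  L: turn left, now facing East
Final: (row=6, col=5), facing East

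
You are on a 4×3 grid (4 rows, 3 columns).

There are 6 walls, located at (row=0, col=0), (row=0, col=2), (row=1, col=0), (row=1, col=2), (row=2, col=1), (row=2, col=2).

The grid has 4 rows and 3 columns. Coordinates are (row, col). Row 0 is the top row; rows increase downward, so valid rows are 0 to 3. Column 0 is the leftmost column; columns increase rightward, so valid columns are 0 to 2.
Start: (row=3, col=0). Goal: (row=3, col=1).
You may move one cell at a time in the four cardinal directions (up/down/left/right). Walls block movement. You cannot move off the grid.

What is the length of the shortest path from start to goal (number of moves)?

BFS from (row=3, col=0) until reaching (row=3, col=1):
  Distance 0: (row=3, col=0)
  Distance 1: (row=2, col=0), (row=3, col=1)  <- goal reached here
One shortest path (1 moves): (row=3, col=0) -> (row=3, col=1)

Answer: Shortest path length: 1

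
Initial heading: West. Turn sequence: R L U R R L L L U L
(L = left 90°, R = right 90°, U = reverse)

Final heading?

Start: West
  R (right (90° clockwise)) -> North
  L (left (90° counter-clockwise)) -> West
  U (U-turn (180°)) -> East
  R (right (90° clockwise)) -> South
  R (right (90° clockwise)) -> West
  L (left (90° counter-clockwise)) -> South
  L (left (90° counter-clockwise)) -> East
  L (left (90° counter-clockwise)) -> North
  U (U-turn (180°)) -> South
  L (left (90° counter-clockwise)) -> East
Final: East

Answer: Final heading: East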